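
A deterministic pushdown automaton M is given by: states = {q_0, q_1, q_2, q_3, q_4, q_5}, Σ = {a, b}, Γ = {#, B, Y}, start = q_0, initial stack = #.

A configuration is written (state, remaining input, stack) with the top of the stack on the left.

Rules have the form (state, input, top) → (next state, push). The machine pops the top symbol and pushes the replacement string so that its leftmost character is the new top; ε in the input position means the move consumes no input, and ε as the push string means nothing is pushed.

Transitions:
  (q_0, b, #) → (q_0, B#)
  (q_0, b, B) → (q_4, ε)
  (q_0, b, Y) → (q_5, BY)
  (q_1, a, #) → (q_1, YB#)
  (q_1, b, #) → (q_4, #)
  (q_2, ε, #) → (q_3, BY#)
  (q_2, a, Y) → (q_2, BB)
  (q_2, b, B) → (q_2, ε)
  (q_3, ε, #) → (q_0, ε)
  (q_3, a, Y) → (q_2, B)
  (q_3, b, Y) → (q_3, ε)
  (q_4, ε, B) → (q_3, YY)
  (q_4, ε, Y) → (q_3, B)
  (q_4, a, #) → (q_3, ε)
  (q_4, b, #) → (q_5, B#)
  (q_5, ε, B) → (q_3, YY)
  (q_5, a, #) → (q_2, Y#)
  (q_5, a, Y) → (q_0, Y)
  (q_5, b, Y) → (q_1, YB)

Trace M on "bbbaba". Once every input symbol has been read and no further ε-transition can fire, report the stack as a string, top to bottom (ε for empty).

(q_0, bbbaba, #)
  read b, top #: go to q_0, push B# → (q_0, bbaba, B#)
  read b, top B: go to q_4, push ε → (q_4, baba, #)
  read b, top #: go to q_5, push B# → (q_5, aba, B#)
  ε-move, top B: go to q_3, push YY → (q_3, aba, YY#)
  read a, top Y: go to q_2, push B → (q_2, ba, BY#)
  read b, top B: go to q_2, push ε → (q_2, a, Y#)
  read a, top Y: go to q_2, push BB → (q_2, ε, BB#)
All input consumed in state q_2 with stack BB#.

BB#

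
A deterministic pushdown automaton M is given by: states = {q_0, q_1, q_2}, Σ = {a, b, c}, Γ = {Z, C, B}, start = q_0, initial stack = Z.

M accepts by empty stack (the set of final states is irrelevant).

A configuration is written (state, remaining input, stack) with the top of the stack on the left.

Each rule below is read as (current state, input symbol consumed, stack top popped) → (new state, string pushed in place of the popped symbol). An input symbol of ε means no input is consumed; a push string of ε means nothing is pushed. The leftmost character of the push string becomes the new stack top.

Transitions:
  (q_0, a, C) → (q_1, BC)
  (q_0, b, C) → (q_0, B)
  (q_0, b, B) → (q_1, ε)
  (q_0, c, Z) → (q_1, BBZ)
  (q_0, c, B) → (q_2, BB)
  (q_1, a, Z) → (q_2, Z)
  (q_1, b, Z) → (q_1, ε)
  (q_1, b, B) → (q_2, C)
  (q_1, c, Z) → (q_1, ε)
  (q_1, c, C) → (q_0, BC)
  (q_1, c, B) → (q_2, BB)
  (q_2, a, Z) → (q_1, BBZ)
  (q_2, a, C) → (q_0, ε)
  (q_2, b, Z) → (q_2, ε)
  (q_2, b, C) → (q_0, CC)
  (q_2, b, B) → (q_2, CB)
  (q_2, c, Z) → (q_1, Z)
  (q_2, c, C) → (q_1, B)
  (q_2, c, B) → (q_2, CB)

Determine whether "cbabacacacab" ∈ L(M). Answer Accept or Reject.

(q_0, cbabacacacab, Z)
  read c, top Z: go to q_1, push BBZ → (q_1, babacacacab, BBZ)
  read b, top B: go to q_2, push C → (q_2, abacacacab, CBZ)
  read a, top C: go to q_0, push ε → (q_0, bacacacab, BZ)
  read b, top B: go to q_1, push ε → (q_1, acacacab, Z)
  read a, top Z: go to q_2, push Z → (q_2, cacacab, Z)
  read c, top Z: go to q_1, push Z → (q_1, acacab, Z)
  read a, top Z: go to q_2, push Z → (q_2, cacab, Z)
  read c, top Z: go to q_1, push Z → (q_1, acab, Z)
  read a, top Z: go to q_2, push Z → (q_2, cab, Z)
  read c, top Z: go to q_1, push Z → (q_1, ab, Z)
  read a, top Z: go to q_2, push Z → (q_2, b, Z)
  read b, top Z: go to q_2, push ε → (q_2, ε, ε)
All input consumed and the stack is empty.

Accept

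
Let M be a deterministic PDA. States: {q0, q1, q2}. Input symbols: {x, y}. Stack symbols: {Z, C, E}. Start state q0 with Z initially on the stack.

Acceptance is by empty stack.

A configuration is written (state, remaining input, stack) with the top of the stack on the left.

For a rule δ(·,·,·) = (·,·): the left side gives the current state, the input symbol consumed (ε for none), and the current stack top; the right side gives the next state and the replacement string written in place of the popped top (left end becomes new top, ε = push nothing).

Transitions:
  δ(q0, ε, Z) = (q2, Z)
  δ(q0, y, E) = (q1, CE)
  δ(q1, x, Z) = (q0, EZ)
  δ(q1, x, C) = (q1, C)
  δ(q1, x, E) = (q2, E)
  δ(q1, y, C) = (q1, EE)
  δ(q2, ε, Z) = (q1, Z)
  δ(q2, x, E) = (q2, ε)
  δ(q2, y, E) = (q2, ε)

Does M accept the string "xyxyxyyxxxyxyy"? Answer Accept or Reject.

(q0, xyxyxyyxxxyxyy, Z)
  ε-move, top Z: go to q2, push Z → (q2, xyxyxyyxxxyxyy, Z)
  ε-move, top Z: go to q1, push Z → (q1, xyxyxyyxxxyxyy, Z)
  read x, top Z: go to q0, push EZ → (q0, yxyxyyxxxyxyy, EZ)
  read y, top E: go to q1, push CE → (q1, xyxyyxxxyxyy, CEZ)
  read x, top C: go to q1, push C → (q1, yxyyxxxyxyy, CEZ)
  read y, top C: go to q1, push EE → (q1, xyyxxxyxyy, EEEZ)
  read x, top E: go to q2, push E → (q2, yyxxxyxyy, EEEZ)
  read y, top E: go to q2, push ε → (q2, yxxxyxyy, EEZ)
  read y, top E: go to q2, push ε → (q2, xxxyxyy, EZ)
  read x, top E: go to q2, push ε → (q2, xxyxyy, Z)
  ε-move, top Z: go to q1, push Z → (q1, xxyxyy, Z)
  read x, top Z: go to q0, push EZ → (q0, xyxyy, EZ)
No transition applies at (q0, xyxyy, EZ); input not fully consumed.

Reject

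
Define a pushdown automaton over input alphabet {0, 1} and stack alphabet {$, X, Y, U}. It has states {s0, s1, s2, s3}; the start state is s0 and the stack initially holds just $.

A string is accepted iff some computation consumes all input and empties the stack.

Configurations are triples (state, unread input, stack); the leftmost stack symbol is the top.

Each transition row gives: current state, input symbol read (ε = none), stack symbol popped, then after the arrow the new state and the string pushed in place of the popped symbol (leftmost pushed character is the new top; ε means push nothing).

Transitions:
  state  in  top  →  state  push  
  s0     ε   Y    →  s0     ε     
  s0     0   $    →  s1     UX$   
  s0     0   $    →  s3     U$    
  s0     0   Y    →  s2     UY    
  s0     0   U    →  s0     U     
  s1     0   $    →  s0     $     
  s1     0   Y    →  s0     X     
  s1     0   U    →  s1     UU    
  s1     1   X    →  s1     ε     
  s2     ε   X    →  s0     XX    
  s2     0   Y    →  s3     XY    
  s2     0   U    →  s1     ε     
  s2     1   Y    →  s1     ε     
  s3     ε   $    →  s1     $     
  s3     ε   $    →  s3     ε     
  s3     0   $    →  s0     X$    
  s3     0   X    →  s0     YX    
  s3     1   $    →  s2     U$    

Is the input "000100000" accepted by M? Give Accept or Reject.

No computation consumes all input and empties the stack.

Reject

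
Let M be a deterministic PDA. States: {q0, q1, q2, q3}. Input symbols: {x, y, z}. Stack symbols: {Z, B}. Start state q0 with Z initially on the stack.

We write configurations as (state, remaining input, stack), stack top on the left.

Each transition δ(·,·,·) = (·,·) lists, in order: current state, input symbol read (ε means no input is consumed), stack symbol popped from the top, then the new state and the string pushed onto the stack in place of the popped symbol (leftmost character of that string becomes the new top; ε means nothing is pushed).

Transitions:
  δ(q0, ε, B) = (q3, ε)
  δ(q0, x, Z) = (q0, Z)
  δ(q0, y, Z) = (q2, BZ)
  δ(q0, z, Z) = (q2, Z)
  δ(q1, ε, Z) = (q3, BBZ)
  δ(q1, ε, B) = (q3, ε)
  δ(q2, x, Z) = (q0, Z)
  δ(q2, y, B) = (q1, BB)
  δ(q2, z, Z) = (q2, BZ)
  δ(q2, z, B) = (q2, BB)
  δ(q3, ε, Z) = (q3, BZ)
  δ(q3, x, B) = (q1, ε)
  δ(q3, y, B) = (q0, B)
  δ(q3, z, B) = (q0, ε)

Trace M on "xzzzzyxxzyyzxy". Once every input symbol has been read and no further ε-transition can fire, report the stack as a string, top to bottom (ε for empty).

BZ

(q0, xzzzzyxxzyyzxy, Z) ⊢ (q0, zzzzyxxzyyzxy, Z) ⊢ (q2, zzzyxxzyyzxy, Z) ⊢ (q2, zzyxxzyyzxy, BZ) ⊢ (q2, zyxxzyyzxy, BBZ) ⊢ (q2, yxxzyyzxy, BBBZ) ⊢ (q1, xxzyyzxy, BBBBZ) ⊢ (q3, xxzyyzxy, BBBZ) ⊢ (q1, xzyyzxy, BBZ) ⊢ (q3, xzyyzxy, BZ) ⊢ (q1, zyyzxy, Z) ⊢ (q3, zyyzxy, BBZ) ⊢ (q0, yyzxy, BZ) ⊢ (q3, yyzxy, Z) ⊢ (q3, yyzxy, BZ) ⊢ (q0, yzxy, BZ) ⊢ (q3, yzxy, Z) ⊢ (q3, yzxy, BZ) ⊢ (q0, zxy, BZ) ⊢ (q3, zxy, Z) ⊢ (q3, zxy, BZ) ⊢ (q0, xy, Z) ⊢ (q0, y, Z) ⊢ (q2, ε, BZ)
All input consumed in state q2 with stack BZ.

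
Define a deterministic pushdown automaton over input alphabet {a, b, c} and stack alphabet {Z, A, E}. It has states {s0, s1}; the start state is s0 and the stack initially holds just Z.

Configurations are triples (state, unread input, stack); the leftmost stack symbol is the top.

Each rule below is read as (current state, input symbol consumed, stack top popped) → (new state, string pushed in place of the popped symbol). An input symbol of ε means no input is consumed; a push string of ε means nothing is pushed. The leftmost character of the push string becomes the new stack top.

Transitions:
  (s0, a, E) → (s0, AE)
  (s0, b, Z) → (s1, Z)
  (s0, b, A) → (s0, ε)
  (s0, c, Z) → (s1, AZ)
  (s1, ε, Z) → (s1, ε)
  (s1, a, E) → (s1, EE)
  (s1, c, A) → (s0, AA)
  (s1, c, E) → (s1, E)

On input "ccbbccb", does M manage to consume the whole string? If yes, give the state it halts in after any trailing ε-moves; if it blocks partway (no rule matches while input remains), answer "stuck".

s0

(s0, ccbbccb, Z)
  read c, top Z: go to s1, push AZ → (s1, cbbccb, AZ)
  read c, top A: go to s0, push AA → (s0, bbccb, AAZ)
  read b, top A: go to s0, push ε → (s0, bccb, AZ)
  read b, top A: go to s0, push ε → (s0, ccb, Z)
  read c, top Z: go to s1, push AZ → (s1, cb, AZ)
  read c, top A: go to s0, push AA → (s0, b, AAZ)
  read b, top A: go to s0, push ε → (s0, ε, AZ)
All input consumed; M is in state s0.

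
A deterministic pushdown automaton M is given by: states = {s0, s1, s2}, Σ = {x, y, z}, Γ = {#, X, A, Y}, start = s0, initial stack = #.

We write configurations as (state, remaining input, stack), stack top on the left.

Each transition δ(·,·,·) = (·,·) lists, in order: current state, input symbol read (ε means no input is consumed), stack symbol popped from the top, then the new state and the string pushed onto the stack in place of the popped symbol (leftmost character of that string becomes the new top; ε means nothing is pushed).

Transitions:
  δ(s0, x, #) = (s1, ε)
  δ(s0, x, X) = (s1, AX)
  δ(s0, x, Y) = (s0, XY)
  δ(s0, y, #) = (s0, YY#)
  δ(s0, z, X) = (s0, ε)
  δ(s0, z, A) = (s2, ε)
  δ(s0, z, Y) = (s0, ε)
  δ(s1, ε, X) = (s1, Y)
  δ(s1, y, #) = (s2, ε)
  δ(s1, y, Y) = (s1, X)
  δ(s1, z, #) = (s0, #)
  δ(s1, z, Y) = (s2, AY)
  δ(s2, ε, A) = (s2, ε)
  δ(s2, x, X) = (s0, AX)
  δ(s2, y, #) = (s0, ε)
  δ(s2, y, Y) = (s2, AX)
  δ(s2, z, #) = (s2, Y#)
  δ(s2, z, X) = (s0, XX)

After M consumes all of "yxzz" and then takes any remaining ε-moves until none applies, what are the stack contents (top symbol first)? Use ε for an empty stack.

(s0, yxzz, #)
  read y, top #: go to s0, push YY# → (s0, xzz, YY#)
  read x, top Y: go to s0, push XY → (s0, zz, XYY#)
  read z, top X: go to s0, push ε → (s0, z, YY#)
  read z, top Y: go to s0, push ε → (s0, ε, Y#)
All input consumed in state s0 with stack Y#.

Y#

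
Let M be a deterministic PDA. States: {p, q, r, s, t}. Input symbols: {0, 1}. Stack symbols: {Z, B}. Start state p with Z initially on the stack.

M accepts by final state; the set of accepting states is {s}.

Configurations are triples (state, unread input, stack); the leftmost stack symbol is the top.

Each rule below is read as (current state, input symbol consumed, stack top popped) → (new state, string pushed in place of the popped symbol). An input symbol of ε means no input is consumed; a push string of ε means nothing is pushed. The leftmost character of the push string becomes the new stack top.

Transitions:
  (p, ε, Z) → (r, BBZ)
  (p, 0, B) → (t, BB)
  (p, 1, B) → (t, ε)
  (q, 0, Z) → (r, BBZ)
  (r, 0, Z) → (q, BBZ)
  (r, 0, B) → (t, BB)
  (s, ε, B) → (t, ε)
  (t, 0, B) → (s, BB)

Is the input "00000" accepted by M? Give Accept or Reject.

(p, 00000, Z)
  ε-move, top Z: go to r, push BBZ → (r, 00000, BBZ)
  read 0, top B: go to t, push BB → (t, 0000, BBBZ)
  read 0, top B: go to s, push BB → (s, 000, BBBBZ)
  ε-move, top B: go to t, push ε → (t, 000, BBBZ)
  read 0, top B: go to s, push BB → (s, 00, BBBBZ)
  ε-move, top B: go to t, push ε → (t, 00, BBBZ)
  read 0, top B: go to s, push BB → (s, 0, BBBBZ)
  ε-move, top B: go to t, push ε → (t, 0, BBBZ)
  read 0, top B: go to s, push BB → (s, ε, BBBBZ)
All input consumed; state s ∈ F.

Accept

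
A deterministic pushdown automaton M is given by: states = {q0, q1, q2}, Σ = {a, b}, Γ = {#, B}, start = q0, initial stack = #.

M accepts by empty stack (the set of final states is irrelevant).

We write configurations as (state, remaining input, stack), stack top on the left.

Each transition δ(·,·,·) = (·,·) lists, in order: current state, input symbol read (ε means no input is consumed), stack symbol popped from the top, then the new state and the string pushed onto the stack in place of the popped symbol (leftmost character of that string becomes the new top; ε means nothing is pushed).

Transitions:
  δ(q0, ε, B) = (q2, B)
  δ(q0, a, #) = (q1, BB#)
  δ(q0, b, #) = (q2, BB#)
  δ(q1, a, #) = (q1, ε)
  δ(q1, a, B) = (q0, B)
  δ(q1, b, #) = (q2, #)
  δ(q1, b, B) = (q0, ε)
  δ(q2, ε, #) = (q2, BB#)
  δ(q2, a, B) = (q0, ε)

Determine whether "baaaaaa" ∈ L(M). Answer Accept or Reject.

Reject

(q0, baaaaaa, #)
  read b, top #: go to q2, push BB# → (q2, aaaaaa, BB#)
  read a, top B: go to q0, push ε → (q0, aaaaa, B#)
  ε-move, top B: go to q2, push B → (q2, aaaaa, B#)
  read a, top B: go to q0, push ε → (q0, aaaa, #)
  read a, top #: go to q1, push BB# → (q1, aaa, BB#)
  read a, top B: go to q0, push B → (q0, aa, BB#)
  ε-move, top B: go to q2, push B → (q2, aa, BB#)
  read a, top B: go to q0, push ε → (q0, a, B#)
  ε-move, top B: go to q2, push B → (q2, a, B#)
  read a, top B: go to q0, push ε → (q0, ε, #)
All input consumed; stack is #, not empty, and no further ε-move applies.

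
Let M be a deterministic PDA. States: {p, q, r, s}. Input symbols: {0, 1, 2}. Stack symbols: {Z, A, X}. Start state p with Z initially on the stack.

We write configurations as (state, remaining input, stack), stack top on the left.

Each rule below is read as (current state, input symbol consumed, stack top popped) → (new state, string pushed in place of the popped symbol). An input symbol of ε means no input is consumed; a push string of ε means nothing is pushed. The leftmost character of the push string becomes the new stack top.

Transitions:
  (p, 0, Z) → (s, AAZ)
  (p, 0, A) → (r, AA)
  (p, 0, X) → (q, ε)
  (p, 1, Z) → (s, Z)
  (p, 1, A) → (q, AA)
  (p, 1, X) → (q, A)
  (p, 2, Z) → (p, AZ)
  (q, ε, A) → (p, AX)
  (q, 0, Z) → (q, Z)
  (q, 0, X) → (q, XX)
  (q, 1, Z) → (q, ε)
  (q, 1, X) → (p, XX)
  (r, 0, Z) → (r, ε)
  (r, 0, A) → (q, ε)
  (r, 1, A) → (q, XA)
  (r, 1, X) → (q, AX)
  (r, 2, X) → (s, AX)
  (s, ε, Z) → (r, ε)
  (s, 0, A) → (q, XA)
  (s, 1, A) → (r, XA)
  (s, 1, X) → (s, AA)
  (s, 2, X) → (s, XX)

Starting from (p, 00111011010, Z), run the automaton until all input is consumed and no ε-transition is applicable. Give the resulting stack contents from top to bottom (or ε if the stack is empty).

XAAXAXXAAZ

(p, 00111011010, Z)
  read 0, top Z: go to s, push AAZ → (s, 0111011010, AAZ)
  read 0, top A: go to q, push XA → (q, 111011010, XAAZ)
  read 1, top X: go to p, push XX → (p, 11011010, XXAAZ)
  read 1, top X: go to q, push A → (q, 1011010, AXAAZ)
  ε-move, top A: go to p, push AX → (p, 1011010, AXXAAZ)
  read 1, top A: go to q, push AA → (q, 011010, AAXXAAZ)
  ε-move, top A: go to p, push AX → (p, 011010, AXAXXAAZ)
  read 0, top A: go to r, push AA → (r, 11010, AAXAXXAAZ)
  read 1, top A: go to q, push XA → (q, 1010, XAAXAXXAAZ)
  read 1, top X: go to p, push XX → (p, 010, XXAAXAXXAAZ)
  read 0, top X: go to q, push ε → (q, 10, XAAXAXXAAZ)
  read 1, top X: go to p, push XX → (p, 0, XXAAXAXXAAZ)
  read 0, top X: go to q, push ε → (q, ε, XAAXAXXAAZ)
All input consumed in state q with stack XAAXAXXAAZ.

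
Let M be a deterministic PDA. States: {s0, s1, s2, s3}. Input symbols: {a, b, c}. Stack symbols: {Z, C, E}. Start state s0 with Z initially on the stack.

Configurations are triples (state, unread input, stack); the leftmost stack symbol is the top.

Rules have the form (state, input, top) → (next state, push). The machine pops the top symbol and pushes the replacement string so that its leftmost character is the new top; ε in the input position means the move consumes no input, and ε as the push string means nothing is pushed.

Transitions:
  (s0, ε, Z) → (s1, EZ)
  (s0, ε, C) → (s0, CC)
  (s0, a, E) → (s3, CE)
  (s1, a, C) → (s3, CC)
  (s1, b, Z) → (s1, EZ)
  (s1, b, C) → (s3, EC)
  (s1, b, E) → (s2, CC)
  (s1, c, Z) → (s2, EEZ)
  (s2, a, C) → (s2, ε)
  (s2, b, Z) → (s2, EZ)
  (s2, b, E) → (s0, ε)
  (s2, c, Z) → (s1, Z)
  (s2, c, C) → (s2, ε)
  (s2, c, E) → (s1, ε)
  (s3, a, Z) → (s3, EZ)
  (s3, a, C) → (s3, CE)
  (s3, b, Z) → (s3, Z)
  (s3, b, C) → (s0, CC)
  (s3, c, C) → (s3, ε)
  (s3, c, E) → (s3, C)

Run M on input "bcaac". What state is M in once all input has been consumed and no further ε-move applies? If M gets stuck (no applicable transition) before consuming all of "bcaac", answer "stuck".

stuck

(s0, bcaac, Z) ⊢ (s1, bcaac, EZ) ⊢ (s2, caac, CCZ) ⊢ (s2, aac, CZ) ⊢ (s2, ac, Z)
No transition for (s2, a, top Z); M blocks with input ac remaining.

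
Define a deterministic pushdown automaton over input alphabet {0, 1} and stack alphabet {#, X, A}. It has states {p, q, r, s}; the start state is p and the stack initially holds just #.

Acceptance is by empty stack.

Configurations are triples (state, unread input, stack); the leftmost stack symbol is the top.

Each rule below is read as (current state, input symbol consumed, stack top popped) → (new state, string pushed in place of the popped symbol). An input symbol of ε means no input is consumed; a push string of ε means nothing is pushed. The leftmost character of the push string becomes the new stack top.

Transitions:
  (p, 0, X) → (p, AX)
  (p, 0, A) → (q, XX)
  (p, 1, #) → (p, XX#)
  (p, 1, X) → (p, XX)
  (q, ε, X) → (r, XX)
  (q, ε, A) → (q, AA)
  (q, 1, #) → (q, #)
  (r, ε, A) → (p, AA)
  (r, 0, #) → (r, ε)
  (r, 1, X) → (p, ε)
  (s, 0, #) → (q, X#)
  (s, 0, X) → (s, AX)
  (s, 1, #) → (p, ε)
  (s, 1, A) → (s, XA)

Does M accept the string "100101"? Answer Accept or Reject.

Reject

(p, 100101, #) ⊢ (p, 00101, XX#) ⊢ (p, 0101, AXX#) ⊢ (q, 101, XXXX#) ⊢ (r, 101, XXXXX#) ⊢ (p, 01, XXXX#) ⊢ (p, 1, AXXXX#)
No transition applies at (p, 1, AXXXX#); input not fully consumed.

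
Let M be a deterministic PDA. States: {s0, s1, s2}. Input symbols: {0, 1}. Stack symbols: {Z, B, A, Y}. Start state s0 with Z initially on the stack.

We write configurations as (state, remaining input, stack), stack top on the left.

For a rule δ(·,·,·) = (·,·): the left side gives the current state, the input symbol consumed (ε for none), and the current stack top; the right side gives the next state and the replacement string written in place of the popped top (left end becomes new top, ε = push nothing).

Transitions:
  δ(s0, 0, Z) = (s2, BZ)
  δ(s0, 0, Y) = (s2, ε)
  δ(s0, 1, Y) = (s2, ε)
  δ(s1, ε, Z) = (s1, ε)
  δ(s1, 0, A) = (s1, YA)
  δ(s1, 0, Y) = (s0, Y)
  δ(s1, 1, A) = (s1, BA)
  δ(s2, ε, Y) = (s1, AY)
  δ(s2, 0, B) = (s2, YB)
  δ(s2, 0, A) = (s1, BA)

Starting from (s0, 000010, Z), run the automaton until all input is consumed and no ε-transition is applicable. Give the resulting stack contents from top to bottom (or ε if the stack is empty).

BAYBZ

(s0, 000010, Z)
  read 0, top Z: go to s2, push BZ → (s2, 00010, BZ)
  read 0, top B: go to s2, push YB → (s2, 0010, YBZ)
  ε-move, top Y: go to s1, push AY → (s1, 0010, AYBZ)
  read 0, top A: go to s1, push YA → (s1, 010, YAYBZ)
  read 0, top Y: go to s0, push Y → (s0, 10, YAYBZ)
  read 1, top Y: go to s2, push ε → (s2, 0, AYBZ)
  read 0, top A: go to s1, push BA → (s1, ε, BAYBZ)
All input consumed in state s1 with stack BAYBZ.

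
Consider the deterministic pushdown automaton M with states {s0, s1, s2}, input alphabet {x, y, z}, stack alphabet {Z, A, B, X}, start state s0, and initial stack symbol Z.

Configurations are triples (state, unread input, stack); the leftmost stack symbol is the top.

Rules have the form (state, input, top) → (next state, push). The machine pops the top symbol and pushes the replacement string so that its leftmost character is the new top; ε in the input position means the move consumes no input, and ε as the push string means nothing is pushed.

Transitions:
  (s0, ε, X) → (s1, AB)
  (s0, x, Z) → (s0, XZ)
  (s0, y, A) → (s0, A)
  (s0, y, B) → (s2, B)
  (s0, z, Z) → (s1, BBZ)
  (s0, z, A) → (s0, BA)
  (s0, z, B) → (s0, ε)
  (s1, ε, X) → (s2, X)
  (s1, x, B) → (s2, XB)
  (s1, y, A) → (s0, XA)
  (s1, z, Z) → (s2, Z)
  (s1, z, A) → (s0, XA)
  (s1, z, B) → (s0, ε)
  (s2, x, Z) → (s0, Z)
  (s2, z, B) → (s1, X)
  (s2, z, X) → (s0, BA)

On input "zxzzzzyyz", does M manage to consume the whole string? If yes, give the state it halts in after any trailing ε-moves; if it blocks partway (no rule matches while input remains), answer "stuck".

(s0, zxzzzzyyz, Z) ⊢ (s1, xzzzzyyz, BBZ) ⊢ (s2, zzzzyyz, XBBZ) ⊢ (s0, zzzyyz, BABBZ) ⊢ (s0, zzyyz, ABBZ) ⊢ (s0, zyyz, BABBZ) ⊢ (s0, yyz, ABBZ) ⊢ (s0, yz, ABBZ) ⊢ (s0, z, ABBZ) ⊢ (s0, ε, BABBZ)
All input consumed; M is in state s0.

s0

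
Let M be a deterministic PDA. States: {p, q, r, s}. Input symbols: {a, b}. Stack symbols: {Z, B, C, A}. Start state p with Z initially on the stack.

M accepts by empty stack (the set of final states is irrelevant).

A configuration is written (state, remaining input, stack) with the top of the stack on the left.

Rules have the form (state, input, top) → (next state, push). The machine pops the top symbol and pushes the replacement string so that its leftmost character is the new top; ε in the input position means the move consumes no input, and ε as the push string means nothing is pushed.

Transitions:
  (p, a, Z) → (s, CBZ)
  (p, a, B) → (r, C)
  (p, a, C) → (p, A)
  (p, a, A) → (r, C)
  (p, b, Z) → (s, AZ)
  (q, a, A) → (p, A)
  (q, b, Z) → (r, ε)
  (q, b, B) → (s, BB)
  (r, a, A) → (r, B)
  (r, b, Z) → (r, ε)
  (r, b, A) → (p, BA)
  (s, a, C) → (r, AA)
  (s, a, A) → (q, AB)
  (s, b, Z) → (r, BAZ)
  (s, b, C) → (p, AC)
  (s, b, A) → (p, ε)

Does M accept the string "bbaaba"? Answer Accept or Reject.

Reject

(p, bbaaba, Z) ⊢ (s, baaba, AZ) ⊢ (p, aaba, Z) ⊢ (s, aba, CBZ) ⊢ (r, ba, AABZ) ⊢ (p, a, BAABZ) ⊢ (r, ε, CAABZ)
All input consumed; stack is CAABZ, not empty, and no further ε-move applies.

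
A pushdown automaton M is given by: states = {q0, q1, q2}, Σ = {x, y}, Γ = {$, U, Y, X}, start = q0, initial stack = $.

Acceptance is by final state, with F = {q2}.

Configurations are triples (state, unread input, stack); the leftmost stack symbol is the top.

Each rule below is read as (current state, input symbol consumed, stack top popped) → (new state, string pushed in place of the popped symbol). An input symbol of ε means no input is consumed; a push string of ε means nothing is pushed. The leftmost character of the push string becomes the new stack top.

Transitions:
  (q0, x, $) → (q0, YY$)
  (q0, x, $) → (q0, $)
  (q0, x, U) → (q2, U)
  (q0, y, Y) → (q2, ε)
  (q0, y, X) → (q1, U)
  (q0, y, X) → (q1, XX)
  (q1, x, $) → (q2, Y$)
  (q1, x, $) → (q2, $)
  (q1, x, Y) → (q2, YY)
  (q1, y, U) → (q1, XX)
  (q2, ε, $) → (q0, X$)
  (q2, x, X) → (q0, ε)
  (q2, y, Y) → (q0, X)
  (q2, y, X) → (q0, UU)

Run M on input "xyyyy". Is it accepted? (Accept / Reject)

No computation consumes all input and reaches a final state.

Reject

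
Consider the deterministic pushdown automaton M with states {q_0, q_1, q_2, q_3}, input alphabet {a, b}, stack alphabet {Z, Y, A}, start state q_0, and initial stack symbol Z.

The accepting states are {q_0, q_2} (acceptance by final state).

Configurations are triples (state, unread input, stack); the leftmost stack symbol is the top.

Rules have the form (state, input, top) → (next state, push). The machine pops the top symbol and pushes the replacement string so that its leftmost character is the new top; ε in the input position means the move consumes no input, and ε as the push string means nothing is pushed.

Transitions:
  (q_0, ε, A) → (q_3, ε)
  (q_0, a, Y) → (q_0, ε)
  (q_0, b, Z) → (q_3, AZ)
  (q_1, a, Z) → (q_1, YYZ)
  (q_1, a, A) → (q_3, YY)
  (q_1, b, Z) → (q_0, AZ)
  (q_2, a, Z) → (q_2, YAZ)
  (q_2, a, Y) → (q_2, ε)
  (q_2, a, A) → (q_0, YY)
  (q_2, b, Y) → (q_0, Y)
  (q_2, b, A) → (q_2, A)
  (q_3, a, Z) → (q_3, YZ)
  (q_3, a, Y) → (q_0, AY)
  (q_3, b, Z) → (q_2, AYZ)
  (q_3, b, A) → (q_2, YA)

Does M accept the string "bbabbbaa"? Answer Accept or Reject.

Accept

(q_0, bbabbbaa, Z)
  read b, top Z: go to q_3, push AZ → (q_3, babbbaa, AZ)
  read b, top A: go to q_2, push YA → (q_2, abbbaa, YAZ)
  read a, top Y: go to q_2, push ε → (q_2, bbbaa, AZ)
  read b, top A: go to q_2, push A → (q_2, bbaa, AZ)
  read b, top A: go to q_2, push A → (q_2, baa, AZ)
  read b, top A: go to q_2, push A → (q_2, aa, AZ)
  read a, top A: go to q_0, push YY → (q_0, a, YYZ)
  read a, top Y: go to q_0, push ε → (q_0, ε, YZ)
All input consumed; state q_0 ∈ F.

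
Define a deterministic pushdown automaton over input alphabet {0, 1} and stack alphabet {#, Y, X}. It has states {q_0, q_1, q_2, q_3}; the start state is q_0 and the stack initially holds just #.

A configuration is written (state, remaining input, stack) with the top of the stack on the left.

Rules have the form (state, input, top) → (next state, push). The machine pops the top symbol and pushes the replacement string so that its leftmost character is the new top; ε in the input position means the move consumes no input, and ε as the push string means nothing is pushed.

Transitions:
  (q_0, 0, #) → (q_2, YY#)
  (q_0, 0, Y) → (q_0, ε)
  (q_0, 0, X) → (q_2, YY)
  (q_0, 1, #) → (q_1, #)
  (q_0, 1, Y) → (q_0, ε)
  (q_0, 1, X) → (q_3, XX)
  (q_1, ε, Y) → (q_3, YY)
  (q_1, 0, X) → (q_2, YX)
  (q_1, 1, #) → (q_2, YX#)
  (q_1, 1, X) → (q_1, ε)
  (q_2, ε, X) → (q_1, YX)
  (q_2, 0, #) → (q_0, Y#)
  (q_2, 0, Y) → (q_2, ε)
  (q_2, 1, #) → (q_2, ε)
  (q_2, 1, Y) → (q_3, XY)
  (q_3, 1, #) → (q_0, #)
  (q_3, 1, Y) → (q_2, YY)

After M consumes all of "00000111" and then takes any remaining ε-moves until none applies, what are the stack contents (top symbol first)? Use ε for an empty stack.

(q_0, 00000111, #)
  read 0, top #: go to q_2, push YY# → (q_2, 0000111, YY#)
  read 0, top Y: go to q_2, push ε → (q_2, 000111, Y#)
  read 0, top Y: go to q_2, push ε → (q_2, 00111, #)
  read 0, top #: go to q_0, push Y# → (q_0, 0111, Y#)
  read 0, top Y: go to q_0, push ε → (q_0, 111, #)
  read 1, top #: go to q_1, push # → (q_1, 11, #)
  read 1, top #: go to q_2, push YX# → (q_2, 1, YX#)
  read 1, top Y: go to q_3, push XY → (q_3, ε, XYX#)
All input consumed in state q_3 with stack XYX#.

XYX#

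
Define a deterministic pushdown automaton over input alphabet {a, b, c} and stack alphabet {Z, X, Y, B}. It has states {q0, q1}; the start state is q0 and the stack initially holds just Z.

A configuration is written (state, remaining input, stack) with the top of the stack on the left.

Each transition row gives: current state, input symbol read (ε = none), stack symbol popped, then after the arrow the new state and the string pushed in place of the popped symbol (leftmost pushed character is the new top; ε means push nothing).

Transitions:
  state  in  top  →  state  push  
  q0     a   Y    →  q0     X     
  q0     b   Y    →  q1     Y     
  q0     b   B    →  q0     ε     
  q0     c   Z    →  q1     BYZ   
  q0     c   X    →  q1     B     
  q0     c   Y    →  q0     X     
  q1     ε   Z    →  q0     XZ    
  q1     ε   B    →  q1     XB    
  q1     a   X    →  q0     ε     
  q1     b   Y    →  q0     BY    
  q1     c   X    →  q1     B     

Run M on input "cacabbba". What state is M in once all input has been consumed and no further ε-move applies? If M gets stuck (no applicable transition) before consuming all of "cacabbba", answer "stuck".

stuck

(q0, cacabbba, Z) ⊢ (q1, acabbba, BYZ) ⊢ (q1, acabbba, XBYZ) ⊢ (q0, cabbba, BYZ)
No transition for (q0, c, top B); M blocks with input cabbba remaining.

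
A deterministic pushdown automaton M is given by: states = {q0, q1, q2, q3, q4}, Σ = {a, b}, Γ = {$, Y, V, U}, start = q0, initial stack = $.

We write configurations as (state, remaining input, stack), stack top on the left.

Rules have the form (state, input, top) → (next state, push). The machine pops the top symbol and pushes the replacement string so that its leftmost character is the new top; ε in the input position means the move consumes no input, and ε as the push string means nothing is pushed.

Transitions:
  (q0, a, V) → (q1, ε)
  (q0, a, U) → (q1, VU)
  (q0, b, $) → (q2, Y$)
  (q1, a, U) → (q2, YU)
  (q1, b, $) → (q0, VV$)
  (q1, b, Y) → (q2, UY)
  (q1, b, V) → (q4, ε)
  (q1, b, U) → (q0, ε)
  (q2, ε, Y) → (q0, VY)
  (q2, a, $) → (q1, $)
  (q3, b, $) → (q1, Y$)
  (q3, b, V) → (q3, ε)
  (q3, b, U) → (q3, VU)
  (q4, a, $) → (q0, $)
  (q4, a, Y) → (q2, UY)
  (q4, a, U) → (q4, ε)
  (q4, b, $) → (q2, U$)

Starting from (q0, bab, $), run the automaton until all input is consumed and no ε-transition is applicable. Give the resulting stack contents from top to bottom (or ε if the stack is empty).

(q0, bab, $) ⊢ (q2, ab, Y$) ⊢ (q0, ab, VY$) ⊢ (q1, b, Y$) ⊢ (q2, ε, UY$)
All input consumed in state q2 with stack UY$.

UY$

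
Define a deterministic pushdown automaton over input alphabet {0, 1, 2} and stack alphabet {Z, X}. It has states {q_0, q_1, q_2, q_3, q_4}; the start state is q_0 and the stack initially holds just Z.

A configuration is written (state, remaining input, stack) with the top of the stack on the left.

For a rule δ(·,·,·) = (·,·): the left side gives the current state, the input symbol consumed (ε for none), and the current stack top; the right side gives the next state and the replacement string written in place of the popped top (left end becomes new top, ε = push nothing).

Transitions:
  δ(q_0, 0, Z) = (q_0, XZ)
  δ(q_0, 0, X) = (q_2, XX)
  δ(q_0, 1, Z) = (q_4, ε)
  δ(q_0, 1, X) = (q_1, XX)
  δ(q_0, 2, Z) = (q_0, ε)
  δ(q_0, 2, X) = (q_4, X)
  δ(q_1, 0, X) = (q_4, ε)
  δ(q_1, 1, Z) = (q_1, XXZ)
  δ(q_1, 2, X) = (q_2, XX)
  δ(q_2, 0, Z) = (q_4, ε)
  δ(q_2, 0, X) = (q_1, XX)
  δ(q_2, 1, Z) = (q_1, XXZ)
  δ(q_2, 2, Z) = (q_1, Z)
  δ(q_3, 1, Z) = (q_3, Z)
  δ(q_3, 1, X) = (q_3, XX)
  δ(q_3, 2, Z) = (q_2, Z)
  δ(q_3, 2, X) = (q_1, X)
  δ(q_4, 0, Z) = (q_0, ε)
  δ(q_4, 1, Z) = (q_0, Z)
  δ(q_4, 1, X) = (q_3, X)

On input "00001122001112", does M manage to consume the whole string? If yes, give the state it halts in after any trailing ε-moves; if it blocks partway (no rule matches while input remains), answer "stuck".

q_1

(q_0, 00001122001112, Z) ⊢ (q_0, 0001122001112, XZ) ⊢ (q_2, 001122001112, XXZ) ⊢ (q_1, 01122001112, XXXZ) ⊢ (q_4, 1122001112, XXZ) ⊢ (q_3, 122001112, XXZ) ⊢ (q_3, 22001112, XXXZ) ⊢ (q_1, 2001112, XXXZ) ⊢ (q_2, 001112, XXXXZ) ⊢ (q_1, 01112, XXXXXZ) ⊢ (q_4, 1112, XXXXZ) ⊢ (q_3, 112, XXXXZ) ⊢ (q_3, 12, XXXXXZ) ⊢ (q_3, 2, XXXXXXZ) ⊢ (q_1, ε, XXXXXXZ)
All input consumed; M is in state q_1.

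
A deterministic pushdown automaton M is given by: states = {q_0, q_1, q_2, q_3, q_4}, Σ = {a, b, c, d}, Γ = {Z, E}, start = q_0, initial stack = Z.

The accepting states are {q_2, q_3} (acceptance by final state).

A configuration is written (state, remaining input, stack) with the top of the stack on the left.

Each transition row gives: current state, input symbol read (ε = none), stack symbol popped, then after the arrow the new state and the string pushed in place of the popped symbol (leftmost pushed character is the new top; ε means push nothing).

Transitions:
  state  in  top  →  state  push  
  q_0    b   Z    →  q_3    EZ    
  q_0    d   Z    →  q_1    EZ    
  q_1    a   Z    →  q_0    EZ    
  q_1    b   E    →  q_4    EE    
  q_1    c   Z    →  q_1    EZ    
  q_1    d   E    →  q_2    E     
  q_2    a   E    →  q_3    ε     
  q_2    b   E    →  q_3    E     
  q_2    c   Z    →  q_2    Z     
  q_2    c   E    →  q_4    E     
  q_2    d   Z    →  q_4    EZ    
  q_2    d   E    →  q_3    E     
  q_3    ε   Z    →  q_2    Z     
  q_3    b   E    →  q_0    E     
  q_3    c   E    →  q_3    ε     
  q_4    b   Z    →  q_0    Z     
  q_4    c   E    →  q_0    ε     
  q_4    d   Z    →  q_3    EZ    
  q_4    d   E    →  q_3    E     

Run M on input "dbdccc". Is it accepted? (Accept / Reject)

(q_0, dbdccc, Z) ⊢ (q_1, bdccc, EZ) ⊢ (q_4, dccc, EEZ) ⊢ (q_3, ccc, EEZ) ⊢ (q_3, cc, EZ) ⊢ (q_3, c, Z) ⊢ (q_2, c, Z) ⊢ (q_2, ε, Z)
All input consumed; state q_2 ∈ F.

Accept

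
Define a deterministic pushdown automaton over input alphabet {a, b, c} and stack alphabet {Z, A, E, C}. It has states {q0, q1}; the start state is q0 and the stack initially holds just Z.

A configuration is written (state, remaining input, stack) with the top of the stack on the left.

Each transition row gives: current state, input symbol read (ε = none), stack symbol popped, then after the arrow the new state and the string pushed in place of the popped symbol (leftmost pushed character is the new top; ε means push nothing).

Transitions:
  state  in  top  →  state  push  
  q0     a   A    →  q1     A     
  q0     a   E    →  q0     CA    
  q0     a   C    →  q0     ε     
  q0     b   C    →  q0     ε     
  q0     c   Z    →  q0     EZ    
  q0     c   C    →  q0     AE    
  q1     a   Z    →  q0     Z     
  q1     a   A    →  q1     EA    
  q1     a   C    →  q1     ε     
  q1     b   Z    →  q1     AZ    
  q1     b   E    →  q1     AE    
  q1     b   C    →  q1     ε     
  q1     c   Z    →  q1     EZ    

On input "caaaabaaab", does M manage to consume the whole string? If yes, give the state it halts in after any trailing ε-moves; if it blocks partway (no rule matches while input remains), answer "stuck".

stuck

(q0, caaaabaaab, Z)
  read c, top Z: go to q0, push EZ → (q0, aaaabaaab, EZ)
  read a, top E: go to q0, push CA → (q0, aaabaaab, CAZ)
  read a, top C: go to q0, push ε → (q0, aabaaab, AZ)
  read a, top A: go to q1, push A → (q1, abaaab, AZ)
  read a, top A: go to q1, push EA → (q1, baaab, EAZ)
  read b, top E: go to q1, push AE → (q1, aaab, AEAZ)
  read a, top A: go to q1, push EA → (q1, aab, EAEAZ)
No transition for (q1, a, top E); M blocks with input aab remaining.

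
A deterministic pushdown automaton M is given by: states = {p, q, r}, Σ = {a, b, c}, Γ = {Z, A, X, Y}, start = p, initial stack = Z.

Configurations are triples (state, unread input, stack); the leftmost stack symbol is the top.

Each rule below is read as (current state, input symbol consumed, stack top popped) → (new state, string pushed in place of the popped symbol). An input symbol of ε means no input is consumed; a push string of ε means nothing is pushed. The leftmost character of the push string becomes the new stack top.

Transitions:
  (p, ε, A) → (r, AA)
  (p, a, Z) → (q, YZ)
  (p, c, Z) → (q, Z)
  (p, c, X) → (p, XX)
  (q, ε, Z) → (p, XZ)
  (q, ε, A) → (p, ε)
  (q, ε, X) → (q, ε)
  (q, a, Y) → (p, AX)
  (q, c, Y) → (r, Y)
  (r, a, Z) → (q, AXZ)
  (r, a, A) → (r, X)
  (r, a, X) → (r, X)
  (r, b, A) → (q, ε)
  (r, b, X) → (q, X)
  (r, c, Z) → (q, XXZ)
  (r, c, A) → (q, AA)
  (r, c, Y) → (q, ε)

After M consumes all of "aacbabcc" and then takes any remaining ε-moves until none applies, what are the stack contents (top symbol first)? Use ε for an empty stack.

XXXZ

(p, aacbabcc, Z)
  read a, top Z: go to q, push YZ → (q, acbabcc, YZ)
  read a, top Y: go to p, push AX → (p, cbabcc, AXZ)
  ε-move, top A: go to r, push AA → (r, cbabcc, AAXZ)
  read c, top A: go to q, push AA → (q, babcc, AAAXZ)
  ε-move, top A: go to p, push ε → (p, babcc, AAXZ)
  ε-move, top A: go to r, push AA → (r, babcc, AAAXZ)
  read b, top A: go to q, push ε → (q, abcc, AAXZ)
  ε-move, top A: go to p, push ε → (p, abcc, AXZ)
  ε-move, top A: go to r, push AA → (r, abcc, AAXZ)
  read a, top A: go to r, push X → (r, bcc, XAXZ)
  read b, top X: go to q, push X → (q, cc, XAXZ)
  ε-move, top X: go to q, push ε → (q, cc, AXZ)
  ε-move, top A: go to p, push ε → (p, cc, XZ)
  read c, top X: go to p, push XX → (p, c, XXZ)
  read c, top X: go to p, push XX → (p, ε, XXXZ)
All input consumed in state p with stack XXXZ.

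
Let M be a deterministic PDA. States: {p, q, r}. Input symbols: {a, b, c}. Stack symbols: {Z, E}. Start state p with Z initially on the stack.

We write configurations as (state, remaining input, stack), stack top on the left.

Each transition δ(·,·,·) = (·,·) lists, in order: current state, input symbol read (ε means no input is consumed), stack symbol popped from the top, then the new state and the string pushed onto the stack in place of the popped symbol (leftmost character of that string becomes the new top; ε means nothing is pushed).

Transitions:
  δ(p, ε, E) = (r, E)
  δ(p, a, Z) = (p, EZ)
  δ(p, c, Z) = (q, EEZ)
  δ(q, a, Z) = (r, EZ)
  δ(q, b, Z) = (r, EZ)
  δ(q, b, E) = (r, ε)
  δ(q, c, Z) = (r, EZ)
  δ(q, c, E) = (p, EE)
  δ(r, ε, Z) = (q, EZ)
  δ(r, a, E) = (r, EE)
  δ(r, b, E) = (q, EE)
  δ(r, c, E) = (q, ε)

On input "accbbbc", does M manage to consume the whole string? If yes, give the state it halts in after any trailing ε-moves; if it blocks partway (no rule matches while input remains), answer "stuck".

r

(p, accbbbc, Z)
  read a, top Z: go to p, push EZ → (p, ccbbbc, EZ)
  ε-move, top E: go to r, push E → (r, ccbbbc, EZ)
  read c, top E: go to q, push ε → (q, cbbbc, Z)
  read c, top Z: go to r, push EZ → (r, bbbc, EZ)
  read b, top E: go to q, push EE → (q, bbc, EEZ)
  read b, top E: go to r, push ε → (r, bc, EZ)
  read b, top E: go to q, push EE → (q, c, EEZ)
  read c, top E: go to p, push EE → (p, ε, EEEZ)
  ε-move, top E: go to r, push E → (r, ε, EEEZ)
All input consumed; M is in state r.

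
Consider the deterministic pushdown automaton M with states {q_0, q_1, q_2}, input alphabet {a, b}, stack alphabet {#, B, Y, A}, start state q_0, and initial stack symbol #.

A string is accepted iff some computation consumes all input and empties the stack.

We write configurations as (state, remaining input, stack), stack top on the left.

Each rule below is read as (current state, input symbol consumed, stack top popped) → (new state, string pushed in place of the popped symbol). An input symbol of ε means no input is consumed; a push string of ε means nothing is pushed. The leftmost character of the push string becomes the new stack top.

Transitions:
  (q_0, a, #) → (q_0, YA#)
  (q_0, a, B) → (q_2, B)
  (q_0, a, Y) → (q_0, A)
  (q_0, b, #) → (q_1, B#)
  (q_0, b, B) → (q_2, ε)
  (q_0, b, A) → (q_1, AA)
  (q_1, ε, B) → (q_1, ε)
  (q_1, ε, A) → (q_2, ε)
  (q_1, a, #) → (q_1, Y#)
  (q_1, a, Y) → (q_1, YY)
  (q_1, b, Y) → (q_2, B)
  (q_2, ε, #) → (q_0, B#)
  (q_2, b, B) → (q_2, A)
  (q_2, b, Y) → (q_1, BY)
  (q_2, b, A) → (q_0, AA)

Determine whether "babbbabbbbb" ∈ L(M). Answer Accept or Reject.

(q_0, babbbabbbbb, #) ⊢ (q_1, abbbabbbbb, B#) ⊢ (q_1, abbbabbbbb, #) ⊢ (q_1, bbbabbbbb, Y#) ⊢ (q_2, bbabbbbb, B#) ⊢ (q_2, babbbbb, A#) ⊢ (q_0, abbbbb, AA#)
No transition applies at (q_0, abbbbb, AA#); input not fully consumed.

Reject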